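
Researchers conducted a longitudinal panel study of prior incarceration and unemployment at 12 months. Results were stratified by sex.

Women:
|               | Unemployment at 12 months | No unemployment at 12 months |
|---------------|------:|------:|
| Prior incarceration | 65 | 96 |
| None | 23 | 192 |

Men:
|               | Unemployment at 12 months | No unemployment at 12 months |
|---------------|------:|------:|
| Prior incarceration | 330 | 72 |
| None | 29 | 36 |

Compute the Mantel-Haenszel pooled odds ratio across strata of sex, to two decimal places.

OR_MH = Σ(aᵢdᵢ/nᵢ) / Σ(bᵢcᵢ/nᵢ), where nᵢ is the stratum total.
Stratum 1 (Women): n = 376; a·d/n = 65·192/376 = 33.1915; b·c/n = 96·23/376 = 5.8723
Stratum 2 (Men): n = 467; a·d/n = 330·36/467 = 25.4390; b·c/n = 72·29/467 = 4.4711
OR_MH = (33.1915 + 25.4390) / (5.8723 + 4.4711) = 58.6305 / 10.3434 = 5.66838

5.67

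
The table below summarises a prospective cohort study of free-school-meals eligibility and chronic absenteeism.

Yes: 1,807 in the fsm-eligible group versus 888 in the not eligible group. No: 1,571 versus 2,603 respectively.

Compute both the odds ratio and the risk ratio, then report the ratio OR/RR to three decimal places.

1.603

From the description: a = 1807, b = 1571, c = 888, d = 2603.
OR = (1807·2603)/(1571·888) = 4703621/1395048 = 3.37166
Risk in exposed = 1807/3378 = 0.53493; risk in unexposed = 888/3491 = 0.25437; RR = 2.10298
OR/RR = 3.37166 / 2.10298 = 1.60327
The outcome is not rare, so the OR lies further from 1 than the RR.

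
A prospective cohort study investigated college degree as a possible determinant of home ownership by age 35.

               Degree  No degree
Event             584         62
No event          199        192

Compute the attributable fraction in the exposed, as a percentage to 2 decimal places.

Reading the table with exposure as columns: a = 584 (Degree, case), b = 199 (Degree, non-case), c = 62 (No degree, case), d = 192.
Risk in exposed = 584/783 = 0.74585; risk in unexposed = 62/254 = 0.24409.
RR = 0.74585/0.24409 = 3.05558
AR% = (RR − 1)/RR × 100 = (3.05558 − 1)/3.05558 × 100 = 67.2729%

67.27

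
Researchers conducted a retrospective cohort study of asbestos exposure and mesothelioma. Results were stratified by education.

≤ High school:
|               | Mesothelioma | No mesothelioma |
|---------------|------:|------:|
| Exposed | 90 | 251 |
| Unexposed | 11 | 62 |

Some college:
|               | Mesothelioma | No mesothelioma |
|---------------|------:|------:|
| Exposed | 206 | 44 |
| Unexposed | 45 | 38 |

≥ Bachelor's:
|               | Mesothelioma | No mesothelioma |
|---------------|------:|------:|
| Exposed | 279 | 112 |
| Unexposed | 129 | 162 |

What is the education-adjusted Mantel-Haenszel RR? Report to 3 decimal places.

1.595

RR_MH = Σ(aᵢ·n₀ᵢ/nᵢ) / Σ(cᵢ·n₁ᵢ/nᵢ), with n₁ᵢ = aᵢ+bᵢ (exposed), n₀ᵢ = cᵢ+dᵢ (unexposed), nᵢ = n₁ᵢ+n₀ᵢ.
Stratum 1 (≤ High school): n₁ = 341, n₀ = 73, n = 414; a·n₀/n = 90·73/414 = 15.8696; c·n₁/n = 11·341/414 = 9.0604
Stratum 2 (Some college): n₁ = 250, n₀ = 83, n = 333; a·n₀/n = 206·83/333 = 51.3453; c·n₁/n = 45·250/333 = 33.7838
Stratum 3 (≥ Bachelor's): n₁ = 391, n₀ = 291, n = 682; a·n₀/n = 279·291/682 = 119.0455; c·n₁/n = 129·391/682 = 73.9575
RR_MH = (15.8696 + 51.3453 + 119.0455) / (9.0604 + 33.7838 + 73.9575) = 186.2604 / 116.8016 = 1.59467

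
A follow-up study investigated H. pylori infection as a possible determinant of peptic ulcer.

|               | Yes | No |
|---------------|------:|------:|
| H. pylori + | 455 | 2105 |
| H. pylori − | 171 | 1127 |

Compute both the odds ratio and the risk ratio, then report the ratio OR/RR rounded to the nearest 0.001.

Cells: a = 455, b = 2105, c = 171, d = 1127.
OR = (455·1127)/(2105·171) = 512785/359955 = 1.42458
Risk in exposed = 455/2560 = 0.17773; risk in unexposed = 171/1298 = 0.13174; RR = 1.34912
OR/RR = 1.42458 / 1.34912 = 1.05593
The outcome is not rare, so the OR lies further from 1 than the RR.

1.056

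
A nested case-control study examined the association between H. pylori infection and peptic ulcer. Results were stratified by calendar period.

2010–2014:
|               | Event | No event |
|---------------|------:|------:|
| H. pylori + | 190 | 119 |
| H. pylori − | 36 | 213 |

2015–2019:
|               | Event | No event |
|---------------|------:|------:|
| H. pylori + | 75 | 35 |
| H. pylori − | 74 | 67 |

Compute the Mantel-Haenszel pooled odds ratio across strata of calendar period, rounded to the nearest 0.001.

OR_MH = Σ(aᵢdᵢ/nᵢ) / Σ(bᵢcᵢ/nᵢ), where nᵢ is the stratum total.
Stratum 1 (2010–2014): n = 558; a·d/n = 190·213/558 = 72.5269; b·c/n = 119·36/558 = 7.6774
Stratum 2 (2015–2019): n = 251; a·d/n = 75·67/251 = 20.0199; b·c/n = 35·74/251 = 10.3187
OR_MH = (72.5269 + 20.0199) / (7.6774 + 10.3187) = 92.5468 / 17.9961 = 5.14259

5.143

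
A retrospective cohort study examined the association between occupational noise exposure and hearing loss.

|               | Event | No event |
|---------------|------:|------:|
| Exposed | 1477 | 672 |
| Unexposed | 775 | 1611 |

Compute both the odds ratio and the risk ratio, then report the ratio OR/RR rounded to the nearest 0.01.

2.16

Cells: a = 1477, b = 672, c = 775, d = 1611.
OR = (1477·1611)/(672·775) = 2379447/520800 = 4.56883
Risk in exposed = 1477/2149 = 0.68730; risk in unexposed = 775/2386 = 0.32481; RR = 2.11599
OR/RR = 4.56883 / 2.11599 = 2.15920
The outcome is not rare, so the OR lies further from 1 than the RR.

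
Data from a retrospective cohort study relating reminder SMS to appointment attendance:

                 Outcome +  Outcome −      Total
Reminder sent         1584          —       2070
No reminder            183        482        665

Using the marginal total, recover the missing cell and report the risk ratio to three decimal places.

2.781

The missing cell is in the exposed row: 2070 − 1584 = 486.
So a = 1584, b = 486, c = 183, d = 482.
RR = [a/(a+b)] / [c/(c+d)] = (1584/2070) / (183/665) = 0.76522/0.27519 = 2.78071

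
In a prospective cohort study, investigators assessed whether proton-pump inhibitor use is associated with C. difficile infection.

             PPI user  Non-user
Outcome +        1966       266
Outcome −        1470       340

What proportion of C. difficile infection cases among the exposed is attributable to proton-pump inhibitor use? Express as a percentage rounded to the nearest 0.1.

Reading the table with exposure as columns: a = 1966 (PPI user, case), b = 1470 (PPI user, non-case), c = 266 (Non-user, case), d = 340.
Risk in exposed = 1966/3436 = 0.57218; risk in unexposed = 266/606 = 0.43894.
RR = 0.57218/0.43894 = 1.30353
AR% = (RR − 1)/RR × 100 = (1.30353 − 1)/1.30353 × 100 = 23.2853%

23.3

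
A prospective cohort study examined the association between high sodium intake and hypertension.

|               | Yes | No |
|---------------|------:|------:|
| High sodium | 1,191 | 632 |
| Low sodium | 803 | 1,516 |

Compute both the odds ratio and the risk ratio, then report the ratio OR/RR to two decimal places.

1.89

Cells: a = 1191, b = 632, c = 803, d = 1516.
OR = (1191·1516)/(632·803) = 1805556/507496 = 3.55777
Risk in exposed = 1191/1823 = 0.65332; risk in unexposed = 803/2319 = 0.34627; RR = 1.88673
OR/RR = 3.55777 / 1.88673 = 1.88568
The outcome is not rare, so the OR lies further from 1 than the RR.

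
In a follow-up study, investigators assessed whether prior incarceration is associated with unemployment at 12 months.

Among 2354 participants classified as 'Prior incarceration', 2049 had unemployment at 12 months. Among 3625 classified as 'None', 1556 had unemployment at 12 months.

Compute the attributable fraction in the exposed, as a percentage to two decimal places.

From the description: a = 2049, b = 305, c = 1556, d = 2069.
Risk in exposed = 2049/2354 = 0.87043; risk in unexposed = 1556/3625 = 0.42924.
RR = 0.87043/0.42924 = 2.02784
AR% = (RR − 1)/RR × 100 = (2.02784 − 1)/2.02784 × 100 = 50.6865%

50.69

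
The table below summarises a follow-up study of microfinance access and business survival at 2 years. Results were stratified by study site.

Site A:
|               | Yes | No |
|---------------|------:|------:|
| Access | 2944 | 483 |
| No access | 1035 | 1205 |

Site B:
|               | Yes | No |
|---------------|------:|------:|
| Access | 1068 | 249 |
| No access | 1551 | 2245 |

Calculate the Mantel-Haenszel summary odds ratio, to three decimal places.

OR_MH = Σ(aᵢdᵢ/nᵢ) / Σ(bᵢcᵢ/nᵢ), where nᵢ is the stratum total.
Stratum 1 (Site A): n = 5667; a·d/n = 2944·1205/5667 = 625.9961; b·c/n = 483·1035/5667 = 88.2133
Stratum 2 (Site B): n = 5113; a·d/n = 1068·2245/5113 = 468.9341; b·c/n = 249·1551/5113 = 75.5328
OR_MH = (625.9961 + 468.9341) / (88.2133 + 75.5328) = 1094.9302 / 163.7461 = 6.68676

6.687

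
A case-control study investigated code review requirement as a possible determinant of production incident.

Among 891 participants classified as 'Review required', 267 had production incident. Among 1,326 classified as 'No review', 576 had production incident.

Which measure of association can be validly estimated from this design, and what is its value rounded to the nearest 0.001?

0.557

From the description: a = 267, b = 624, c = 576, d = 750.
This is a case-control study: participants were sampled on outcome status, so risks in the source population cannot be estimated directly — relative risk is not valid here. The odds ratio is the appropriate measure.
OR = (a·d)/(b·c) = (267 × 750) / (624 × 576) = 200250 / 359424 = 0.55714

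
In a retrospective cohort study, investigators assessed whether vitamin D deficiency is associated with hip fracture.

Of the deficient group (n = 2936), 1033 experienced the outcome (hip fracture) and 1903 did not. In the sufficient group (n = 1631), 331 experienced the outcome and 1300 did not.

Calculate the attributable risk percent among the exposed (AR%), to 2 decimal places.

From the description: a = 1033, b = 1903, c = 331, d = 1300.
Risk in exposed = 1033/2936 = 0.35184; risk in unexposed = 331/1631 = 0.20294.
RR = 0.35184/0.20294 = 1.73369
AR% = (RR − 1)/RR × 100 = (1.73369 − 1)/1.73369 × 100 = 42.3194%

42.32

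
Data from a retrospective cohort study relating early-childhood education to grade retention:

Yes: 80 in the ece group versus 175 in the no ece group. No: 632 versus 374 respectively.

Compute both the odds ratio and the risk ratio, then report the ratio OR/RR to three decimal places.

0.767

From the description: a = 80, b = 632, c = 175, d = 374.
OR = (80·374)/(632·175) = 29920/110600 = 0.27052
Risk in exposed = 80/712 = 0.11236; risk in unexposed = 175/549 = 0.31876; RR = 0.35249
OR/RR = 0.27052 / 0.35249 = 0.76747
The outcome is not rare, so the OR lies further from 1 than the RR.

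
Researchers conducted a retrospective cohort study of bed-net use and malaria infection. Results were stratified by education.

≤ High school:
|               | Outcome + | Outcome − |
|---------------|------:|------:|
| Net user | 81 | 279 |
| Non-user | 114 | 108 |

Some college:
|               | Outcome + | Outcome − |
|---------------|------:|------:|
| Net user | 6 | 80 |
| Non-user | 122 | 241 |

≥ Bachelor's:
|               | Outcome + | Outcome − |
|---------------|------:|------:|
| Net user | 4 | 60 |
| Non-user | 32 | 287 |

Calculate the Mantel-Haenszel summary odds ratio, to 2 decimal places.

0.26

OR_MH = Σ(aᵢdᵢ/nᵢ) / Σ(bᵢcᵢ/nᵢ), where nᵢ is the stratum total.
Stratum 1 (≤ High school): n = 582; a·d/n = 81·108/582 = 15.0309; b·c/n = 279·114/582 = 54.6495
Stratum 2 (Some college): n = 449; a·d/n = 6·241/449 = 3.2205; b·c/n = 80·122/449 = 21.7372
Stratum 3 (≥ Bachelor's): n = 383; a·d/n = 4·287/383 = 2.9974; b·c/n = 60·32/383 = 5.0131
OR_MH = (15.0309 + 3.2205 + 2.9974) / (54.6495 + 21.7372 + 5.0131) = 21.2488 / 81.3997 = 0.26104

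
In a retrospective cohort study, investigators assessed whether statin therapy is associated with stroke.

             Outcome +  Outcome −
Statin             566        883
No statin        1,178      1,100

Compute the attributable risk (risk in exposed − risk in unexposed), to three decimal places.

-0.127

Cells: a = 566, b = 883, c = 1178, d = 1100.
Risk in exposed = 566/1449 = 0.390614; risk in unexposed = 1178/2278 = 0.517120.
Risk difference = 0.390614 − 0.517120 = -0.126506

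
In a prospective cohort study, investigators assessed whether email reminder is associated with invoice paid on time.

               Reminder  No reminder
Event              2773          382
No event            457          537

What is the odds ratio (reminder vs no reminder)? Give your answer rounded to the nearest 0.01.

8.53

Reading the table with exposure as columns: a = 2773 (Reminder, case), b = 457 (Reminder, non-case), c = 382 (No reminder, case), d = 537.
OR = (a·d)/(b·c) = (2773 × 537) / (457 × 382) = 1489101 / 174574 = 8.52991
The odds of invoice paid on time are about 8.53 times as high in the reminder group.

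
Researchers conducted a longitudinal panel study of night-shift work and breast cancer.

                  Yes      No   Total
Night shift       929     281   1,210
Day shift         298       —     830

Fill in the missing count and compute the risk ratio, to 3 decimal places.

The missing cell is in the unexposed row: 830 − 298 = 532.
So a = 929, b = 281, c = 298, d = 532.
RR = [a/(a+b)] / [c/(c+d)] = (929/1210) / (298/830) = 0.76777/0.35904 = 2.13842

2.138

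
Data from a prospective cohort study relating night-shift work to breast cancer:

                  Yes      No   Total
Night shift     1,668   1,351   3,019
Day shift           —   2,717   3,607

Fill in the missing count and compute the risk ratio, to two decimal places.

2.24

The missing cell is in the unexposed row: 3607 − 2717 = 890.
So a = 1668, b = 1351, c = 890, d = 2717.
RR = [a/(a+b)] / [c/(c+d)] = (1668/3019) / (890/3607) = 0.55250/0.24674 = 2.23918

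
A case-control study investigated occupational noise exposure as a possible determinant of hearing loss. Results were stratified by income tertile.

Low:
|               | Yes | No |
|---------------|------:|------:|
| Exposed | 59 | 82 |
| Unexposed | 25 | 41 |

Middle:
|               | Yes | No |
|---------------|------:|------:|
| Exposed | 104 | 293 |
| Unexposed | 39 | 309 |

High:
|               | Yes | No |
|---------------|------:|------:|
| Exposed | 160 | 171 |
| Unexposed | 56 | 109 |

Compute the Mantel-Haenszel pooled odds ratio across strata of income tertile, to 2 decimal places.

2.02

OR_MH = Σ(aᵢdᵢ/nᵢ) / Σ(bᵢcᵢ/nᵢ), where nᵢ is the stratum total.
Stratum 1 (Low): n = 207; a·d/n = 59·41/207 = 11.6860; b·c/n = 82·25/207 = 9.9034
Stratum 2 (Middle): n = 745; a·d/n = 104·309/745 = 43.1356; b·c/n = 293·39/745 = 15.3383
Stratum 3 (High): n = 496; a·d/n = 160·109/496 = 35.1613; b·c/n = 171·56/496 = 19.3065
OR_MH = (11.6860 + 43.1356 + 35.1613) / (9.9034 + 15.3383 + 19.3065) = 89.9829 / 44.5481 = 2.01990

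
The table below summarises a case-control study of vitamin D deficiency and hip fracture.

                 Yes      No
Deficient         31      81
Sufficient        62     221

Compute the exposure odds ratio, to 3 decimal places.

1.364

Cells: a = 31, b = 81, c = 62, d = 221.
OR = (a·d)/(b·c) = (31 × 221) / (81 × 62) = 6851 / 5022 = 1.36420
The odds of hip fracture are about 1.36 times as high in the deficient group.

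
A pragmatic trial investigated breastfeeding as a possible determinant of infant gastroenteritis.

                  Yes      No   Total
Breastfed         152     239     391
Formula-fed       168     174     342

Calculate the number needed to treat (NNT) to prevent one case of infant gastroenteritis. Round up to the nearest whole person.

10

Risk in treated group = 152/391 = 0.38875; risk in control = 168/342 = 0.49123.
Absolute risk reduction = 0.49123 − 0.38875 = 0.10248
NNT = 1 / ARR = 1 / 0.10248 = 9.758 → round up → 10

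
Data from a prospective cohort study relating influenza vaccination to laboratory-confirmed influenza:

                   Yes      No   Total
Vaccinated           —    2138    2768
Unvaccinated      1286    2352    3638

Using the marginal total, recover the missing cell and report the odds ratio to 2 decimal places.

0.54

The missing cell is in the exposed row: 2768 − 2138 = 630.
So a = 630, b = 2138, c = 1286, d = 2352.
OR = (a·d)/(b·c) = (630 × 2352) / (2138 × 1286) = 1481760 / 2749468 = 0.53893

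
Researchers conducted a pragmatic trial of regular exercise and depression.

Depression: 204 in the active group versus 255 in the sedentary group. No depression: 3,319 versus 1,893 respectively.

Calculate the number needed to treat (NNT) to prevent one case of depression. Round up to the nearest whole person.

Risk in treated group = 204/3523 = 0.05791; risk in control = 255/2148 = 0.11872.
Absolute risk reduction = 0.11872 − 0.05791 = 0.06081
NNT = 1 / ARR = 1 / 0.06081 = 16.445 → round up → 17

17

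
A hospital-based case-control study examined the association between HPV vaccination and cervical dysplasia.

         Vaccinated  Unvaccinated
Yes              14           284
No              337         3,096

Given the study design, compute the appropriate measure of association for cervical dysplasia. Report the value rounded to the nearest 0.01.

Reading the table with exposure as columns: a = 14 (Vaccinated, case), b = 337 (Vaccinated, non-case), c = 284 (Unvaccinated, case), d = 3096.
This is a hospital-based case-control study: participants were sampled on outcome status, so risks in the source population cannot be estimated directly — relative risk is not valid here. The odds ratio is the appropriate measure.
OR = (a·d)/(b·c) = (14 × 3096) / (337 × 284) = 43344 / 95708 = 0.45288

0.45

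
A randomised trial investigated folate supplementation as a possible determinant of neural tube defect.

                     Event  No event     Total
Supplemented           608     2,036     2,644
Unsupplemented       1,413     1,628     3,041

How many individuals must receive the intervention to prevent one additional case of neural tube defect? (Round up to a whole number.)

5

Risk in treated group = 608/2644 = 0.22995; risk in control = 1413/3041 = 0.46465.
Absolute risk reduction = 0.46465 − 0.22995 = 0.23470
NNT = 1 / ARR = 1 / 0.23470 = 4.261 → round up → 5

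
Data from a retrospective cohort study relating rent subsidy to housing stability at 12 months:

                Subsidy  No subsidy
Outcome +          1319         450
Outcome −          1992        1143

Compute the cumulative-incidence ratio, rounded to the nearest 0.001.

Reading the table with exposure as columns: a = 1319 (Subsidy, case), b = 1992 (Subsidy, non-case), c = 450 (No subsidy, case), d = 1143.
Risk in exposed = 1319/3311 = 0.39837; risk in unexposed = 450/1593 = 0.28249.
RR = 0.39837 / 0.28249 = 1.41023
The risk among the exposed is 1.41 times that among the unexposed.

1.410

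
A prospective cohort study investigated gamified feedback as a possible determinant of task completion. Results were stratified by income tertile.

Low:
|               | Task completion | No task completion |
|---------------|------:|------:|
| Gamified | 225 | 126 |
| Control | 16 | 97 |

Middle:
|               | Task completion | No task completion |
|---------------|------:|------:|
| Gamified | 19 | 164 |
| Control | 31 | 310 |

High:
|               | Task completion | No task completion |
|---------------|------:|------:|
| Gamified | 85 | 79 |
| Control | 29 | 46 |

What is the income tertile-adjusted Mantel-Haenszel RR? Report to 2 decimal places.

2.19

RR_MH = Σ(aᵢ·n₀ᵢ/nᵢ) / Σ(cᵢ·n₁ᵢ/nᵢ), with n₁ᵢ = aᵢ+bᵢ (exposed), n₀ᵢ = cᵢ+dᵢ (unexposed), nᵢ = n₁ᵢ+n₀ᵢ.
Stratum 1 (Low): n₁ = 351, n₀ = 113, n = 464; a·n₀/n = 225·113/464 = 54.7953; c·n₁/n = 16·351/464 = 12.1034
Stratum 2 (Middle): n₁ = 183, n₀ = 341, n = 524; a·n₀/n = 19·341/524 = 12.3645; c·n₁/n = 31·183/524 = 10.8263
Stratum 3 (High): n₁ = 164, n₀ = 75, n = 239; a·n₀/n = 85·75/239 = 26.6736; c·n₁/n = 29·164/239 = 19.8996
RR_MH = (54.7953 + 12.3645 + 26.6736) / (12.1034 + 10.8263 + 19.8996) = 93.8334 / 42.8294 = 2.19087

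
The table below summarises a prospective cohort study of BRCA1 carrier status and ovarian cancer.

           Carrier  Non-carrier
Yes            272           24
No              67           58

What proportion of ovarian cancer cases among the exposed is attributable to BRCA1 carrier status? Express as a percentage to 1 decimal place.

63.5

Reading the table with exposure as columns: a = 272 (Carrier, case), b = 67 (Carrier, non-case), c = 24 (Non-carrier, case), d = 58.
Risk in exposed = 272/339 = 0.80236; risk in unexposed = 24/82 = 0.29268.
RR = 0.80236/0.29268 = 2.74140
AR% = (RR − 1)/RR × 100 = (2.74140 − 1)/2.74140 × 100 = 63.5222%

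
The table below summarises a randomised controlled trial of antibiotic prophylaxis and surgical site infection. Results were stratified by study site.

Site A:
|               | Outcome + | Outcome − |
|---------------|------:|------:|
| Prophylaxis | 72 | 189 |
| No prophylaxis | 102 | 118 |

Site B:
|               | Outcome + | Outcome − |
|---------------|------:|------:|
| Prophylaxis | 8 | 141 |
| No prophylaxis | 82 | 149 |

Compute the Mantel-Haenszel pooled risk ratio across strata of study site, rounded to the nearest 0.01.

RR_MH = Σ(aᵢ·n₀ᵢ/nᵢ) / Σ(cᵢ·n₁ᵢ/nᵢ), with n₁ᵢ = aᵢ+bᵢ (exposed), n₀ᵢ = cᵢ+dᵢ (unexposed), nᵢ = n₁ᵢ+n₀ᵢ.
Stratum 1 (Site A): n₁ = 261, n₀ = 220, n = 481; a·n₀/n = 72·220/481 = 32.9314; c·n₁/n = 102·261/481 = 55.3472
Stratum 2 (Site B): n₁ = 149, n₀ = 231, n = 380; a·n₀/n = 8·231/380 = 4.8632; c·n₁/n = 82·149/380 = 32.1526
RR_MH = (32.9314 + 4.8632) / (55.3472 + 32.1526) = 37.7946 / 87.4998 = 0.43194

0.43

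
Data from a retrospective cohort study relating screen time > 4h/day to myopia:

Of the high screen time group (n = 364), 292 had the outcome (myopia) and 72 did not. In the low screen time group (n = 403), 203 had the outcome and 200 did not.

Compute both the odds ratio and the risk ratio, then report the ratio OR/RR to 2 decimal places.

2.51

From the description: a = 292, b = 72, c = 203, d = 200.
OR = (292·200)/(72·203) = 58400/14616 = 3.99562
Risk in exposed = 292/364 = 0.80220; risk in unexposed = 203/403 = 0.50372; RR = 1.59254
OR/RR = 3.99562 / 1.59254 = 2.50896
The outcome is not rare, so the OR lies further from 1 than the RR.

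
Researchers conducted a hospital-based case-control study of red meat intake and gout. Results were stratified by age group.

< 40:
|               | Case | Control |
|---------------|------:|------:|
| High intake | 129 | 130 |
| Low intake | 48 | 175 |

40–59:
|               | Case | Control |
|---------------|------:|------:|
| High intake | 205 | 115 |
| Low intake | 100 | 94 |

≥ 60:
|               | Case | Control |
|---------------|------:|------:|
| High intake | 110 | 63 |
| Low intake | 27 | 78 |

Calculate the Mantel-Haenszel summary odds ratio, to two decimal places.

OR_MH = Σ(aᵢdᵢ/nᵢ) / Σ(bᵢcᵢ/nᵢ), where nᵢ is the stratum total.
Stratum 1 (< 40): n = 482; a·d/n = 129·175/482 = 46.8361; b·c/n = 130·48/482 = 12.9461
Stratum 2 (40–59): n = 514; a·d/n = 205·94/514 = 37.4903; b·c/n = 115·100/514 = 22.3735
Stratum 3 (≥ 60): n = 278; a·d/n = 110·78/278 = 30.8633; b·c/n = 63·27/278 = 6.1187
OR_MH = (46.8361 + 37.4903 + 30.8633) / (12.9461 + 22.3735 + 6.1187) = 115.1897 / 41.4383 = 2.77979

2.78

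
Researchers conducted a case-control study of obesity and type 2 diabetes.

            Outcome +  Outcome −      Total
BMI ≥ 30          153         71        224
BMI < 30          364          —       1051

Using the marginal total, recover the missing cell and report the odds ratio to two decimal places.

4.07

The missing cell is in the unexposed row: 1051 − 364 = 687.
So a = 153, b = 71, c = 364, d = 687.
OR = (a·d)/(b·c) = (153 × 687) / (71 × 364) = 105111 / 25844 = 4.06713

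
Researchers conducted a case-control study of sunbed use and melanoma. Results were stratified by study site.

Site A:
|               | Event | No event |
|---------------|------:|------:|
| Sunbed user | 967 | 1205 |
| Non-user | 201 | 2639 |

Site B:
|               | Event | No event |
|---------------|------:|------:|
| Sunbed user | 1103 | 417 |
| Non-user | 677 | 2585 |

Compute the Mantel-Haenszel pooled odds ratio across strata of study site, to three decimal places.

OR_MH = Σ(aᵢdᵢ/nᵢ) / Σ(bᵢcᵢ/nᵢ), where nᵢ is the stratum total.
Stratum 1 (Site A): n = 5012; a·d/n = 967·2639/5012 = 509.1606; b·c/n = 1205·201/5012 = 48.3250
Stratum 2 (Site B): n = 4782; a·d/n = 1103·2585/4782 = 596.2474; b·c/n = 417·677/4782 = 59.0358
OR_MH = (509.1606 + 596.2474) / (48.3250 + 59.0358) = 1105.4080 / 107.3608 = 10.29620

10.296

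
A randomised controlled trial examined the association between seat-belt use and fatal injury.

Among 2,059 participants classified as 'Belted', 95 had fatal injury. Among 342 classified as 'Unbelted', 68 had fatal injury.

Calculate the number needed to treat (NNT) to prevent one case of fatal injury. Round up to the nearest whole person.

Risk in treated group = 95/2059 = 0.04614; risk in control = 68/342 = 0.19883.
Absolute risk reduction = 0.19883 − 0.04614 = 0.15269
NNT = 1 / ARR = 1 / 0.15269 = 6.549 → round up → 7

7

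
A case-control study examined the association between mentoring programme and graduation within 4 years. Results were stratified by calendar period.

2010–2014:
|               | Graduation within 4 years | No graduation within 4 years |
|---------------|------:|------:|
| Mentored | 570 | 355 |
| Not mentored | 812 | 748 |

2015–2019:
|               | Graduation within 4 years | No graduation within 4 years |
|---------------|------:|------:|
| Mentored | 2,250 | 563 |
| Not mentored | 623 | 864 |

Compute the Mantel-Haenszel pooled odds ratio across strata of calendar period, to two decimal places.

OR_MH = Σ(aᵢdᵢ/nᵢ) / Σ(bᵢcᵢ/nᵢ), where nᵢ is the stratum total.
Stratum 1 (2010–2014): n = 2485; a·d/n = 570·748/2485 = 171.5734; b·c/n = 355·812/2485 = 116.0000
Stratum 2 (2015–2019): n = 4300; a·d/n = 2250·864/4300 = 452.0930; b·c/n = 563·623/4300 = 81.5695
OR_MH = (171.5734 + 452.0930) / (116.0000 + 81.5695) = 623.6665 / 197.5695 = 3.15669

3.16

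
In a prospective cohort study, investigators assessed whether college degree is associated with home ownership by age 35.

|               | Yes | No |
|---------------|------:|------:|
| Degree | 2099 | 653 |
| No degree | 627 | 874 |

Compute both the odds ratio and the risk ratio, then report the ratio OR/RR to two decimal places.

2.45

Cells: a = 2099, b = 653, c = 627, d = 874.
OR = (2099·874)/(653·627) = 1834526/409431 = 4.48067
Risk in exposed = 2099/2752 = 0.76272; risk in unexposed = 627/1501 = 0.41772; RR = 1.82590
OR/RR = 4.48067 / 1.82590 = 2.45395
The outcome is not rare, so the OR lies further from 1 than the RR.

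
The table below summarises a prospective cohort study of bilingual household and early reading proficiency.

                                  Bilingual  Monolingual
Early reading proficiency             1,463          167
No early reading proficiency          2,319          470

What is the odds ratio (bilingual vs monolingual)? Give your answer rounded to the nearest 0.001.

Reading the table with exposure as columns: a = 1463 (Bilingual, case), b = 2319 (Bilingual, non-case), c = 167 (Monolingual, case), d = 470.
OR = (a·d)/(b·c) = (1463 × 470) / (2319 × 167) = 687610 / 387273 = 1.77552
The odds of early reading proficiency are about 1.78 times as high in the bilingual group.

1.776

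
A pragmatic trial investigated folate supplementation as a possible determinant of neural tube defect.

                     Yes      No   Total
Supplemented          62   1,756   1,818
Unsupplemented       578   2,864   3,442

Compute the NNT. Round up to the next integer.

Risk in treated group = 62/1818 = 0.03410; risk in control = 578/3442 = 0.16793.
Absolute risk reduction = 0.16793 − 0.03410 = 0.13382
NNT = 1 / ARR = 1 / 0.13382 = 7.473 → round up → 8

8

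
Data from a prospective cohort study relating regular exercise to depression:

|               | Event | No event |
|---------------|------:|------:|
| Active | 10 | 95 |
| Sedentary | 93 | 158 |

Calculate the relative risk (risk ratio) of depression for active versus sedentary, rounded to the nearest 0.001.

Cells: a = 10, b = 95, c = 93, d = 158.
Risk in exposed = 10/105 = 0.09524; risk in unexposed = 93/251 = 0.37052.
RR = 0.09524 / 0.37052 = 0.25704
The risk is 74% lower among the exposed than among the unexposed.

0.257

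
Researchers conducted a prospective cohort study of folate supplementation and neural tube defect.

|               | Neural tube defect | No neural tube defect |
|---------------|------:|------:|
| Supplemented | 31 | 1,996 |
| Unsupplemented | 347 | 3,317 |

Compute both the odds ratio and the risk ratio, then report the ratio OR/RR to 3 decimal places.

0.919

Cells: a = 31, b = 1996, c = 347, d = 3317.
OR = (31·3317)/(1996·347) = 102827/692612 = 0.14846
Risk in exposed = 31/2027 = 0.01529; risk in unexposed = 347/3664 = 0.09471; RR = 0.16149
OR/RR = 0.14846 / 0.16149 = 0.91935
The outcome is rare in both groups, so OR ≈ RR (ratio near 1).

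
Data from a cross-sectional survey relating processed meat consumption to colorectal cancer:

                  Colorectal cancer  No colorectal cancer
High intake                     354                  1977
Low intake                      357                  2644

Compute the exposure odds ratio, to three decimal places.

1.326

Cells: a = 354, b = 1977, c = 357, d = 2644.
OR = (a·d)/(b·c) = (354 × 2644) / (1977 × 357) = 935976 / 705789 = 1.32614
The odds of colorectal cancer are about 1.33 times as high in the high intake group.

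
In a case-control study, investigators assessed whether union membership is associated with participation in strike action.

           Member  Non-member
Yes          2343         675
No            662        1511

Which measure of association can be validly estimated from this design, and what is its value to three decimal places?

7.923

Reading the table with exposure as columns: a = 2343 (Member, case), b = 662 (Member, non-case), c = 675 (Non-member, case), d = 1511.
This is a case-control study: participants were sampled on outcome status, so risks in the source population cannot be estimated directly — relative risk is not valid here. The odds ratio is the appropriate measure.
OR = (a·d)/(b·c) = (2343 × 1511) / (662 × 675) = 3540273 / 446850 = 7.92273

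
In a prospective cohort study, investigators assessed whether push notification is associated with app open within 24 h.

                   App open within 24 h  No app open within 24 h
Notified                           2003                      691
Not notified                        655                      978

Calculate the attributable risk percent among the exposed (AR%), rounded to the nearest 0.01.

46.05

Cells: a = 2003, b = 691, c = 655, d = 978.
Risk in exposed = 2003/2694 = 0.74350; risk in unexposed = 655/1633 = 0.40110.
RR = 0.74350/0.40110 = 1.85365
AR% = (RR − 1)/RR × 100 = (1.85365 − 1)/1.85365 × 100 = 46.0524%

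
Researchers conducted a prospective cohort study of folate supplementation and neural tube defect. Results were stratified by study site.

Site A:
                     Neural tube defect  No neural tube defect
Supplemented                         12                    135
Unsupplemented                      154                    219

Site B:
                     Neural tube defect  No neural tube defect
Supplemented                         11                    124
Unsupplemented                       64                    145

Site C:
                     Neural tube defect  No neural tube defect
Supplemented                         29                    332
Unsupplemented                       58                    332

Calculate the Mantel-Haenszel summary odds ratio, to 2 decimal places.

OR_MH = Σ(aᵢdᵢ/nᵢ) / Σ(bᵢcᵢ/nᵢ), where nᵢ is the stratum total.
Stratum 1 (Site A): n = 520; a·d/n = 12·219/520 = 5.0538; b·c/n = 135·154/520 = 39.9808
Stratum 2 (Site B): n = 344; a·d/n = 11·145/344 = 4.6366; b·c/n = 124·64/344 = 23.0698
Stratum 3 (Site C): n = 751; a·d/n = 29·332/751 = 12.8202; b·c/n = 332·58/751 = 25.6405
OR_MH = (5.0538 + 4.6366 + 12.8202) / (39.9808 + 23.0698 + 25.6405) = 22.5107 / 88.6910 = 0.25381

0.25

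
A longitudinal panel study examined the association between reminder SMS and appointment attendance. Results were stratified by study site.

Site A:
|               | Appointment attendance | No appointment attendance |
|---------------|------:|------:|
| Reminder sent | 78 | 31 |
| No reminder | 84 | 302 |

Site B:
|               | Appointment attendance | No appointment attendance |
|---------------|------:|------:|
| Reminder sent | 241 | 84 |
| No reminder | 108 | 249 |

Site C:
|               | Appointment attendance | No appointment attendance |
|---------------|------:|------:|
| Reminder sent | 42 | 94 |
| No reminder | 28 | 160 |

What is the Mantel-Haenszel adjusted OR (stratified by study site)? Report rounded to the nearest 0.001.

OR_MH = Σ(aᵢdᵢ/nᵢ) / Σ(bᵢcᵢ/nᵢ), where nᵢ is the stratum total.
Stratum 1 (Site A): n = 495; a·d/n = 78·302/495 = 47.5879; b·c/n = 31·84/495 = 5.2606
Stratum 2 (Site B): n = 682; a·d/n = 241·249/682 = 87.9897; b·c/n = 84·108/682 = 13.3021
Stratum 3 (Site C): n = 324; a·d/n = 42·160/324 = 20.7407; b·c/n = 94·28/324 = 8.1235
OR_MH = (47.5879 + 87.9897 + 20.7407) / (5.2606 + 13.3021 + 8.1235) = 156.3184 / 26.6861 = 5.85767

5.858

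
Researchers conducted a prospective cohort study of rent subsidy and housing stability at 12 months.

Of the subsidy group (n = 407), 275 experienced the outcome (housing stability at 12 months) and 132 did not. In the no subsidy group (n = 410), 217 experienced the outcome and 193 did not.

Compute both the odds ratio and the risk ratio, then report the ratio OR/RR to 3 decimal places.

From the description: a = 275, b = 132, c = 217, d = 193.
OR = (275·193)/(132·217) = 53075/28644 = 1.85292
Risk in exposed = 275/407 = 0.67568; risk in unexposed = 217/410 = 0.52927; RR = 1.27662
OR/RR = 1.85292 / 1.27662 = 1.45142
The outcome is not rare, so the OR lies further from 1 than the RR.

1.451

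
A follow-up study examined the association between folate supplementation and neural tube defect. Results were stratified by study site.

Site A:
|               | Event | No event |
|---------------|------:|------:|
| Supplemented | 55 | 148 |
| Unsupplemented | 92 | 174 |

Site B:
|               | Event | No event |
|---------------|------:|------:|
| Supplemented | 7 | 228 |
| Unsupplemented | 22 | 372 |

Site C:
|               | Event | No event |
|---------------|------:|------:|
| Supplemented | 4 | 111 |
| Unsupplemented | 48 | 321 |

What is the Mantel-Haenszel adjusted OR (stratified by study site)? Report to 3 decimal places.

0.566

OR_MH = Σ(aᵢdᵢ/nᵢ) / Σ(bᵢcᵢ/nᵢ), where nᵢ is the stratum total.
Stratum 1 (Site A): n = 469; a·d/n = 55·174/469 = 20.4051; b·c/n = 148·92/469 = 29.0320
Stratum 2 (Site B): n = 629; a·d/n = 7·372/629 = 4.1399; b·c/n = 228·22/629 = 7.9746
Stratum 3 (Site C): n = 484; a·d/n = 4·321/484 = 2.6529; b·c/n = 111·48/484 = 11.0083
OR_MH = (20.4051 + 4.1399 + 2.6529) / (29.0320 + 7.9746 + 11.0083) = 27.1979 / 48.0148 = 0.56645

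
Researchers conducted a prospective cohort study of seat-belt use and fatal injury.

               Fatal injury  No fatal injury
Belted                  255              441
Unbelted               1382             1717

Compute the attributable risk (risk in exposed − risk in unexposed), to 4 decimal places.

Cells: a = 255, b = 441, c = 1382, d = 1717.
Risk in exposed = 255/696 = 0.366379; risk in unexposed = 1382/3099 = 0.445950.
Risk difference = 0.366379 − 0.445950 = -0.079571

-0.0796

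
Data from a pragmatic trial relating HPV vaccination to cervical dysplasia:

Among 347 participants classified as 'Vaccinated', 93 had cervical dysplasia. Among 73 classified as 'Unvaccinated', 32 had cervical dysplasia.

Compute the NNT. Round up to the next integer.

Risk in treated group = 93/347 = 0.26801; risk in control = 32/73 = 0.43836.
Absolute risk reduction = 0.43836 − 0.26801 = 0.17034
NNT = 1 / ARR = 1 / 0.17034 = 5.870 → round up → 6

6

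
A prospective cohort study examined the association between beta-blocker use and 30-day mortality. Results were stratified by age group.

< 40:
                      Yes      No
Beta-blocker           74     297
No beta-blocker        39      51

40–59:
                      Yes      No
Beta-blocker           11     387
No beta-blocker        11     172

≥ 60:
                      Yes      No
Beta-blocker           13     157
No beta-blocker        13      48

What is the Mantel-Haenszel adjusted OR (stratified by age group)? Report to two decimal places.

0.34

OR_MH = Σ(aᵢdᵢ/nᵢ) / Σ(bᵢcᵢ/nᵢ), where nᵢ is the stratum total.
Stratum 1 (< 40): n = 461; a·d/n = 74·51/461 = 8.1866; b·c/n = 297·39/461 = 25.1258
Stratum 2 (40–59): n = 581; a·d/n = 11·172/581 = 3.2565; b·c/n = 387·11/581 = 7.3270
Stratum 3 (≥ 60): n = 231; a·d/n = 13·48/231 = 2.7013; b·c/n = 157·13/231 = 8.8355
OR_MH = (8.1866 + 3.2565 + 2.7013) / (25.1258 + 7.3270 + 8.8355) = 14.1443 / 41.2883 = 0.34257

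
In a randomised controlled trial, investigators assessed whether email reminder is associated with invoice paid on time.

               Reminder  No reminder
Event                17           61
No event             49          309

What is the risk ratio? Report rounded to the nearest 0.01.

Reading the table with exposure as columns: a = 17 (Reminder, case), b = 49 (Reminder, non-case), c = 61 (No reminder, case), d = 309.
Risk in exposed = 17/66 = 0.25758; risk in unexposed = 61/370 = 0.16486.
RR = 0.25758 / 0.16486 = 1.56234
The risk among the exposed is 1.56 times that among the unexposed.

1.56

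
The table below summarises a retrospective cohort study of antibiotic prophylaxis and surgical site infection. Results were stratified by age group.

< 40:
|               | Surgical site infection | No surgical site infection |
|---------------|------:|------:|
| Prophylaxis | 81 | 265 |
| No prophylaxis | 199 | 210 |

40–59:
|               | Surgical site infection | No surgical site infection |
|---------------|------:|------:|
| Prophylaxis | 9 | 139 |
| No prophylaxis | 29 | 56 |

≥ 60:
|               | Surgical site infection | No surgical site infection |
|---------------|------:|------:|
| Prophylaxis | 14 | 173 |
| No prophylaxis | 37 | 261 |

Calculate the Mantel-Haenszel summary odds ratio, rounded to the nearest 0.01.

OR_MH = Σ(aᵢdᵢ/nᵢ) / Σ(bᵢcᵢ/nᵢ), where nᵢ is the stratum total.
Stratum 1 (< 40): n = 755; a·d/n = 81·210/755 = 22.5298; b·c/n = 265·199/755 = 69.8477
Stratum 2 (40–59): n = 233; a·d/n = 9·56/233 = 2.1631; b·c/n = 139·29/233 = 17.3004
Stratum 3 (≥ 60): n = 485; a·d/n = 14·261/485 = 7.5340; b·c/n = 173·37/485 = 13.1979
OR_MH = (22.5298 + 2.1631 + 7.5340) / (69.8477 + 17.3004 + 13.1979) = 32.2269 / 100.3460 = 0.32116

0.32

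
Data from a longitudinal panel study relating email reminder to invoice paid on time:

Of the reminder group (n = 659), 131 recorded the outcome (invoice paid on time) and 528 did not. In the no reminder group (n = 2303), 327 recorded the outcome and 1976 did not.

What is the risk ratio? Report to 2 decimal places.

From the description: a = 131, b = 528, c = 327, d = 1976.
Risk in exposed = 131/659 = 0.19879; risk in unexposed = 327/2303 = 0.14199.
RR = 0.19879 / 0.14199 = 1.40001
The risk among the exposed is 1.40 times that among the unexposed.

1.40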